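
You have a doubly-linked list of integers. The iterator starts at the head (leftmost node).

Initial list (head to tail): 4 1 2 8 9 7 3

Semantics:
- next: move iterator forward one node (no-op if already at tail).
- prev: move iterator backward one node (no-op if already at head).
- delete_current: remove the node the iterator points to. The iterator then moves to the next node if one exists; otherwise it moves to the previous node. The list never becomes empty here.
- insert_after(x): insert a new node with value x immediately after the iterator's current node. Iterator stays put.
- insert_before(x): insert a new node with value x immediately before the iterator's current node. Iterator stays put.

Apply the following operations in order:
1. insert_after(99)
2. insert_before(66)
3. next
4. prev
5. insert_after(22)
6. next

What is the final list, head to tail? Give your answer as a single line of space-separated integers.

Answer: 66 4 22 99 1 2 8 9 7 3

Derivation:
After 1 (insert_after(99)): list=[4, 99, 1, 2, 8, 9, 7, 3] cursor@4
After 2 (insert_before(66)): list=[66, 4, 99, 1, 2, 8, 9, 7, 3] cursor@4
After 3 (next): list=[66, 4, 99, 1, 2, 8, 9, 7, 3] cursor@99
After 4 (prev): list=[66, 4, 99, 1, 2, 8, 9, 7, 3] cursor@4
After 5 (insert_after(22)): list=[66, 4, 22, 99, 1, 2, 8, 9, 7, 3] cursor@4
After 6 (next): list=[66, 4, 22, 99, 1, 2, 8, 9, 7, 3] cursor@22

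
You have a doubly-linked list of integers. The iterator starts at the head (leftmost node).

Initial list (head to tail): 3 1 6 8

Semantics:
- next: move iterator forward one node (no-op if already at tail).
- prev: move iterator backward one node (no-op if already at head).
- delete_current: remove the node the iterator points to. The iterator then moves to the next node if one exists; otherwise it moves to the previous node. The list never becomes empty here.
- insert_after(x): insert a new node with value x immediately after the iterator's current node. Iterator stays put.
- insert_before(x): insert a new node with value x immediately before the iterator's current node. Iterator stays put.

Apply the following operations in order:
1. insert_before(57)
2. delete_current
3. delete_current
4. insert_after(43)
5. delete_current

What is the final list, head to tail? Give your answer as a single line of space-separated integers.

Answer: 57 43 8

Derivation:
After 1 (insert_before(57)): list=[57, 3, 1, 6, 8] cursor@3
After 2 (delete_current): list=[57, 1, 6, 8] cursor@1
After 3 (delete_current): list=[57, 6, 8] cursor@6
After 4 (insert_after(43)): list=[57, 6, 43, 8] cursor@6
After 5 (delete_current): list=[57, 43, 8] cursor@43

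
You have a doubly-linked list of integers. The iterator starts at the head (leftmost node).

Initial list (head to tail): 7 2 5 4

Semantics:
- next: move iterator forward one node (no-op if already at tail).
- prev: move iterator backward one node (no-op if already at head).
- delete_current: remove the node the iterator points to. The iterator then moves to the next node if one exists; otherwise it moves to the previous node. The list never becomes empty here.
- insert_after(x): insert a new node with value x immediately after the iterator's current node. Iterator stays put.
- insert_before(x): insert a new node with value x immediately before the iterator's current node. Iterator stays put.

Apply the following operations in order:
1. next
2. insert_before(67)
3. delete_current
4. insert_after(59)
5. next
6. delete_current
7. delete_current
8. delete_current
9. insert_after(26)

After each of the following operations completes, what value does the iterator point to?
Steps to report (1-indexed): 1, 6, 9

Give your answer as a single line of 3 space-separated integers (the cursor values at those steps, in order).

Answer: 2 4 67

Derivation:
After 1 (next): list=[7, 2, 5, 4] cursor@2
After 2 (insert_before(67)): list=[7, 67, 2, 5, 4] cursor@2
After 3 (delete_current): list=[7, 67, 5, 4] cursor@5
After 4 (insert_after(59)): list=[7, 67, 5, 59, 4] cursor@5
After 5 (next): list=[7, 67, 5, 59, 4] cursor@59
After 6 (delete_current): list=[7, 67, 5, 4] cursor@4
After 7 (delete_current): list=[7, 67, 5] cursor@5
After 8 (delete_current): list=[7, 67] cursor@67
After 9 (insert_after(26)): list=[7, 67, 26] cursor@67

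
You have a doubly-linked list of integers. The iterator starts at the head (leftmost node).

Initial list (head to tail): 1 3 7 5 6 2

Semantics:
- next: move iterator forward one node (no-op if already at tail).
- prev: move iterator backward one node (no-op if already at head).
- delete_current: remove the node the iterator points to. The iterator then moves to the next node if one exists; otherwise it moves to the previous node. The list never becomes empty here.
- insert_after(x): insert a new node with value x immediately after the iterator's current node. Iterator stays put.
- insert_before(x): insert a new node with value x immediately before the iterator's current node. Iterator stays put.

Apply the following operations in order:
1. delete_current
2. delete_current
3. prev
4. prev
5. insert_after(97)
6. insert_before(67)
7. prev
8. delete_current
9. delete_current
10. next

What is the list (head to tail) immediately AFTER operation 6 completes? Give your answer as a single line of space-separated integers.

After 1 (delete_current): list=[3, 7, 5, 6, 2] cursor@3
After 2 (delete_current): list=[7, 5, 6, 2] cursor@7
After 3 (prev): list=[7, 5, 6, 2] cursor@7
After 4 (prev): list=[7, 5, 6, 2] cursor@7
After 5 (insert_after(97)): list=[7, 97, 5, 6, 2] cursor@7
After 6 (insert_before(67)): list=[67, 7, 97, 5, 6, 2] cursor@7

Answer: 67 7 97 5 6 2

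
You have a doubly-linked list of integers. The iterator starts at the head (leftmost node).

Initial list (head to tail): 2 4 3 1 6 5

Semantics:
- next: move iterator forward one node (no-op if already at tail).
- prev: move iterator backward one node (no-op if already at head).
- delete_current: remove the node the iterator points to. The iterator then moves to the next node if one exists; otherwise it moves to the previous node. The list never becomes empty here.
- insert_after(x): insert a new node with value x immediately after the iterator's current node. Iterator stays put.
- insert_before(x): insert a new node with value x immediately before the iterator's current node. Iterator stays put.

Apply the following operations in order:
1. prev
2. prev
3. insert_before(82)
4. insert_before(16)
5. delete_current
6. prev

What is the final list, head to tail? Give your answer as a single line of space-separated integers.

Answer: 82 16 4 3 1 6 5

Derivation:
After 1 (prev): list=[2, 4, 3, 1, 6, 5] cursor@2
After 2 (prev): list=[2, 4, 3, 1, 6, 5] cursor@2
After 3 (insert_before(82)): list=[82, 2, 4, 3, 1, 6, 5] cursor@2
After 4 (insert_before(16)): list=[82, 16, 2, 4, 3, 1, 6, 5] cursor@2
After 5 (delete_current): list=[82, 16, 4, 3, 1, 6, 5] cursor@4
After 6 (prev): list=[82, 16, 4, 3, 1, 6, 5] cursor@16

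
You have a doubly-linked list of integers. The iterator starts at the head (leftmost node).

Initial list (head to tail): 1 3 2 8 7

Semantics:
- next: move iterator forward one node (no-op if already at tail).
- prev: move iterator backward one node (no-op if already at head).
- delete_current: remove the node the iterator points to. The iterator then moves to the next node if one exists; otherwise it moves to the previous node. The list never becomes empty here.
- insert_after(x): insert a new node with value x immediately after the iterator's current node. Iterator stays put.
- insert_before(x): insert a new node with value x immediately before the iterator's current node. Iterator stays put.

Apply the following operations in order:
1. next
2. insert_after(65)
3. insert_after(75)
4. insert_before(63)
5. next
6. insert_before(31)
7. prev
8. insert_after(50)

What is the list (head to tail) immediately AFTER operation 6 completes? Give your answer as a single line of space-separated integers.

After 1 (next): list=[1, 3, 2, 8, 7] cursor@3
After 2 (insert_after(65)): list=[1, 3, 65, 2, 8, 7] cursor@3
After 3 (insert_after(75)): list=[1, 3, 75, 65, 2, 8, 7] cursor@3
After 4 (insert_before(63)): list=[1, 63, 3, 75, 65, 2, 8, 7] cursor@3
After 5 (next): list=[1, 63, 3, 75, 65, 2, 8, 7] cursor@75
After 6 (insert_before(31)): list=[1, 63, 3, 31, 75, 65, 2, 8, 7] cursor@75

Answer: 1 63 3 31 75 65 2 8 7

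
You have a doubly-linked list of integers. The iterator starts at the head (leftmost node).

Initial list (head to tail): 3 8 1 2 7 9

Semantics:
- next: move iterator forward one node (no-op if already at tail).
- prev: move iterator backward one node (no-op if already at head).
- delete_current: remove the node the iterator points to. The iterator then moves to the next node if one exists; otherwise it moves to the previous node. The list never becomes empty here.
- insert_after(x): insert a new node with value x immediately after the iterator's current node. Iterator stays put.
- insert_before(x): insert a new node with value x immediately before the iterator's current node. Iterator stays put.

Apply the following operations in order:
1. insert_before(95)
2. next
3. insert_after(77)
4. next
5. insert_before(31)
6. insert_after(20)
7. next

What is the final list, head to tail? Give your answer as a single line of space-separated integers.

After 1 (insert_before(95)): list=[95, 3, 8, 1, 2, 7, 9] cursor@3
After 2 (next): list=[95, 3, 8, 1, 2, 7, 9] cursor@8
After 3 (insert_after(77)): list=[95, 3, 8, 77, 1, 2, 7, 9] cursor@8
After 4 (next): list=[95, 3, 8, 77, 1, 2, 7, 9] cursor@77
After 5 (insert_before(31)): list=[95, 3, 8, 31, 77, 1, 2, 7, 9] cursor@77
After 6 (insert_after(20)): list=[95, 3, 8, 31, 77, 20, 1, 2, 7, 9] cursor@77
After 7 (next): list=[95, 3, 8, 31, 77, 20, 1, 2, 7, 9] cursor@20

Answer: 95 3 8 31 77 20 1 2 7 9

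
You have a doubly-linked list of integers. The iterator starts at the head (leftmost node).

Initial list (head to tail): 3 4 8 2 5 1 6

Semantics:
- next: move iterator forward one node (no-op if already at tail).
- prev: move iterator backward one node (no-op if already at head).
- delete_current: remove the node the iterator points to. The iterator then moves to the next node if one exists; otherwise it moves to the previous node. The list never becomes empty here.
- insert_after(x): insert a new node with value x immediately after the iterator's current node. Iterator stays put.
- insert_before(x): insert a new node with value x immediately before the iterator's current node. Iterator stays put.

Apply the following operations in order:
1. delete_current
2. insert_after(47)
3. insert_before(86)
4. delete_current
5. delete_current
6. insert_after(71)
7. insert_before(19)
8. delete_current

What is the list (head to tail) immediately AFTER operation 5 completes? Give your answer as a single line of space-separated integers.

After 1 (delete_current): list=[4, 8, 2, 5, 1, 6] cursor@4
After 2 (insert_after(47)): list=[4, 47, 8, 2, 5, 1, 6] cursor@4
After 3 (insert_before(86)): list=[86, 4, 47, 8, 2, 5, 1, 6] cursor@4
After 4 (delete_current): list=[86, 47, 8, 2, 5, 1, 6] cursor@47
After 5 (delete_current): list=[86, 8, 2, 5, 1, 6] cursor@8

Answer: 86 8 2 5 1 6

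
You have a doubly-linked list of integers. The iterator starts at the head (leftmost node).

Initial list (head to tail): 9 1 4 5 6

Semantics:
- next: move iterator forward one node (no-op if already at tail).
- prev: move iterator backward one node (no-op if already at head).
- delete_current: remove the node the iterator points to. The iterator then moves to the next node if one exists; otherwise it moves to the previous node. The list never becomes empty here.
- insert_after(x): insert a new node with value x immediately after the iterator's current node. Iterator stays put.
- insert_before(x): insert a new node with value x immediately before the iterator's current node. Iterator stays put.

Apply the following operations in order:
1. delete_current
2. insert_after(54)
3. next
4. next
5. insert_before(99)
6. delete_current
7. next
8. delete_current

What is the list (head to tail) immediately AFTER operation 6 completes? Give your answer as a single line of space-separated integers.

After 1 (delete_current): list=[1, 4, 5, 6] cursor@1
After 2 (insert_after(54)): list=[1, 54, 4, 5, 6] cursor@1
After 3 (next): list=[1, 54, 4, 5, 6] cursor@54
After 4 (next): list=[1, 54, 4, 5, 6] cursor@4
After 5 (insert_before(99)): list=[1, 54, 99, 4, 5, 6] cursor@4
After 6 (delete_current): list=[1, 54, 99, 5, 6] cursor@5

Answer: 1 54 99 5 6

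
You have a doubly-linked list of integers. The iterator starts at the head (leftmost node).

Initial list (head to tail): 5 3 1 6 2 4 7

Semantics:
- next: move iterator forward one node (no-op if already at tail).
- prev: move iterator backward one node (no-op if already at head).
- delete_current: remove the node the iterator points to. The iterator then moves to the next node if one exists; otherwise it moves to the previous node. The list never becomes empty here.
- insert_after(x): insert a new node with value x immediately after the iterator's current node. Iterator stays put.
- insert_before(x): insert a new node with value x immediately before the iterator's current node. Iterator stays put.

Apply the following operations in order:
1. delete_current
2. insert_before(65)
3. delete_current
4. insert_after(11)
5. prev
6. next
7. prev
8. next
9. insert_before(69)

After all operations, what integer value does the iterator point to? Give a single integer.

After 1 (delete_current): list=[3, 1, 6, 2, 4, 7] cursor@3
After 2 (insert_before(65)): list=[65, 3, 1, 6, 2, 4, 7] cursor@3
After 3 (delete_current): list=[65, 1, 6, 2, 4, 7] cursor@1
After 4 (insert_after(11)): list=[65, 1, 11, 6, 2, 4, 7] cursor@1
After 5 (prev): list=[65, 1, 11, 6, 2, 4, 7] cursor@65
After 6 (next): list=[65, 1, 11, 6, 2, 4, 7] cursor@1
After 7 (prev): list=[65, 1, 11, 6, 2, 4, 7] cursor@65
After 8 (next): list=[65, 1, 11, 6, 2, 4, 7] cursor@1
After 9 (insert_before(69)): list=[65, 69, 1, 11, 6, 2, 4, 7] cursor@1

Answer: 1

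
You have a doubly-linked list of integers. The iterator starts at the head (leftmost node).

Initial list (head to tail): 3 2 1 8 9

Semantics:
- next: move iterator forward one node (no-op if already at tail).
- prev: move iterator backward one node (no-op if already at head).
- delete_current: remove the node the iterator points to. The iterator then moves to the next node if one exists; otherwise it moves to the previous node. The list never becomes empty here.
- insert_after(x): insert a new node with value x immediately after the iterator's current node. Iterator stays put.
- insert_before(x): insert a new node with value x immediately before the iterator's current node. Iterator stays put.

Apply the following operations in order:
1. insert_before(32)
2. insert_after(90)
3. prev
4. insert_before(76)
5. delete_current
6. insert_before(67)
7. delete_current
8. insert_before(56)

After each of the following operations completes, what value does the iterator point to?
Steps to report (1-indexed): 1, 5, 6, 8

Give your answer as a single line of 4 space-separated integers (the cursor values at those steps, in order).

Answer: 3 3 3 90

Derivation:
After 1 (insert_before(32)): list=[32, 3, 2, 1, 8, 9] cursor@3
After 2 (insert_after(90)): list=[32, 3, 90, 2, 1, 8, 9] cursor@3
After 3 (prev): list=[32, 3, 90, 2, 1, 8, 9] cursor@32
After 4 (insert_before(76)): list=[76, 32, 3, 90, 2, 1, 8, 9] cursor@32
After 5 (delete_current): list=[76, 3, 90, 2, 1, 8, 9] cursor@3
After 6 (insert_before(67)): list=[76, 67, 3, 90, 2, 1, 8, 9] cursor@3
After 7 (delete_current): list=[76, 67, 90, 2, 1, 8, 9] cursor@90
After 8 (insert_before(56)): list=[76, 67, 56, 90, 2, 1, 8, 9] cursor@90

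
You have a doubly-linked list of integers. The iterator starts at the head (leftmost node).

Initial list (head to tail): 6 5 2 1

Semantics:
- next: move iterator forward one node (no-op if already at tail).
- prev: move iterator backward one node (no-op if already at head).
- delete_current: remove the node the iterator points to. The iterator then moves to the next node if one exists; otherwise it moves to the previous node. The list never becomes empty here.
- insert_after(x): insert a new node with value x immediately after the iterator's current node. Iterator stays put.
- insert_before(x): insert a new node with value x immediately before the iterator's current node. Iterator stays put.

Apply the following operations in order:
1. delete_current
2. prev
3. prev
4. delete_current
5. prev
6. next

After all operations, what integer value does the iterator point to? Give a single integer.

Answer: 1

Derivation:
After 1 (delete_current): list=[5, 2, 1] cursor@5
After 2 (prev): list=[5, 2, 1] cursor@5
After 3 (prev): list=[5, 2, 1] cursor@5
After 4 (delete_current): list=[2, 1] cursor@2
After 5 (prev): list=[2, 1] cursor@2
After 6 (next): list=[2, 1] cursor@1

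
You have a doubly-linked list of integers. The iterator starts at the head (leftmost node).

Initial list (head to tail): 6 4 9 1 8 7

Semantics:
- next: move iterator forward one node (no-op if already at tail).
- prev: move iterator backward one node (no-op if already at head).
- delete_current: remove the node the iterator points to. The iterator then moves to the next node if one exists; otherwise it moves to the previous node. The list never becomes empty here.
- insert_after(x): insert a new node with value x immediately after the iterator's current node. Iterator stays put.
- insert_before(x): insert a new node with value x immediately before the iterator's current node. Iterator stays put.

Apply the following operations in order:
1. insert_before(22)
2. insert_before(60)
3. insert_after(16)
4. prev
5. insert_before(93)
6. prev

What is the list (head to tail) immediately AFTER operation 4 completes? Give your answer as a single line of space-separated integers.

Answer: 22 60 6 16 4 9 1 8 7

Derivation:
After 1 (insert_before(22)): list=[22, 6, 4, 9, 1, 8, 7] cursor@6
After 2 (insert_before(60)): list=[22, 60, 6, 4, 9, 1, 8, 7] cursor@6
After 3 (insert_after(16)): list=[22, 60, 6, 16, 4, 9, 1, 8, 7] cursor@6
After 4 (prev): list=[22, 60, 6, 16, 4, 9, 1, 8, 7] cursor@60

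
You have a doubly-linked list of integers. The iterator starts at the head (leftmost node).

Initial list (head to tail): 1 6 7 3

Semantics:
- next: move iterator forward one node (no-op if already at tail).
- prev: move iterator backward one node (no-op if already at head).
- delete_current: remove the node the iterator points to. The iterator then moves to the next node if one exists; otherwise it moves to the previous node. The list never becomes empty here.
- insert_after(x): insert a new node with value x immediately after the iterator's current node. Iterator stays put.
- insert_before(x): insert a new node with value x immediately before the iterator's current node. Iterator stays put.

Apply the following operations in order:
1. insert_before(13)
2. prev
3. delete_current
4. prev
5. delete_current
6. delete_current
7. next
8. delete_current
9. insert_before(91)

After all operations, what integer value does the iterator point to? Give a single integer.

After 1 (insert_before(13)): list=[13, 1, 6, 7, 3] cursor@1
After 2 (prev): list=[13, 1, 6, 7, 3] cursor@13
After 3 (delete_current): list=[1, 6, 7, 3] cursor@1
After 4 (prev): list=[1, 6, 7, 3] cursor@1
After 5 (delete_current): list=[6, 7, 3] cursor@6
After 6 (delete_current): list=[7, 3] cursor@7
After 7 (next): list=[7, 3] cursor@3
After 8 (delete_current): list=[7] cursor@7
After 9 (insert_before(91)): list=[91, 7] cursor@7

Answer: 7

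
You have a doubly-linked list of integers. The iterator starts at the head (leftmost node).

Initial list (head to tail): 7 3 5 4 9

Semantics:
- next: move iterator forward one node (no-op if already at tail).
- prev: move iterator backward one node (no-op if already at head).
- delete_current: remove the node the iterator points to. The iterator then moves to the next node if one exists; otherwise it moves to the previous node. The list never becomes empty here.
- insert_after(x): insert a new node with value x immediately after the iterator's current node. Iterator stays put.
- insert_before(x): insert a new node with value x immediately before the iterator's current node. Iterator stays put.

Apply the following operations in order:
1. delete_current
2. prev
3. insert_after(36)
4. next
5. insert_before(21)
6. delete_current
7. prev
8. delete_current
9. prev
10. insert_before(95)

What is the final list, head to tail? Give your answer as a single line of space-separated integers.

After 1 (delete_current): list=[3, 5, 4, 9] cursor@3
After 2 (prev): list=[3, 5, 4, 9] cursor@3
After 3 (insert_after(36)): list=[3, 36, 5, 4, 9] cursor@3
After 4 (next): list=[3, 36, 5, 4, 9] cursor@36
After 5 (insert_before(21)): list=[3, 21, 36, 5, 4, 9] cursor@36
After 6 (delete_current): list=[3, 21, 5, 4, 9] cursor@5
After 7 (prev): list=[3, 21, 5, 4, 9] cursor@21
After 8 (delete_current): list=[3, 5, 4, 9] cursor@5
After 9 (prev): list=[3, 5, 4, 9] cursor@3
After 10 (insert_before(95)): list=[95, 3, 5, 4, 9] cursor@3

Answer: 95 3 5 4 9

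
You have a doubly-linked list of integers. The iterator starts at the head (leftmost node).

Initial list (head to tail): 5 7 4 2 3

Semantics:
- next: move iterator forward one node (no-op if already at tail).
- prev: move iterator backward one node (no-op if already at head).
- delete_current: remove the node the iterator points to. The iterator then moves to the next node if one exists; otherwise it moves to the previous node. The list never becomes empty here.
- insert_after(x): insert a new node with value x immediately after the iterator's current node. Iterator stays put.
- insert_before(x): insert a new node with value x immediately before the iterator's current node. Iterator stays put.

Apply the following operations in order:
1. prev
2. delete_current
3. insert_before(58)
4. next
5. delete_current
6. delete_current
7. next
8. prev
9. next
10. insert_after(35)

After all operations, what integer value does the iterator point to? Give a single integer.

After 1 (prev): list=[5, 7, 4, 2, 3] cursor@5
After 2 (delete_current): list=[7, 4, 2, 3] cursor@7
After 3 (insert_before(58)): list=[58, 7, 4, 2, 3] cursor@7
After 4 (next): list=[58, 7, 4, 2, 3] cursor@4
After 5 (delete_current): list=[58, 7, 2, 3] cursor@2
After 6 (delete_current): list=[58, 7, 3] cursor@3
After 7 (next): list=[58, 7, 3] cursor@3
After 8 (prev): list=[58, 7, 3] cursor@7
After 9 (next): list=[58, 7, 3] cursor@3
After 10 (insert_after(35)): list=[58, 7, 3, 35] cursor@3

Answer: 3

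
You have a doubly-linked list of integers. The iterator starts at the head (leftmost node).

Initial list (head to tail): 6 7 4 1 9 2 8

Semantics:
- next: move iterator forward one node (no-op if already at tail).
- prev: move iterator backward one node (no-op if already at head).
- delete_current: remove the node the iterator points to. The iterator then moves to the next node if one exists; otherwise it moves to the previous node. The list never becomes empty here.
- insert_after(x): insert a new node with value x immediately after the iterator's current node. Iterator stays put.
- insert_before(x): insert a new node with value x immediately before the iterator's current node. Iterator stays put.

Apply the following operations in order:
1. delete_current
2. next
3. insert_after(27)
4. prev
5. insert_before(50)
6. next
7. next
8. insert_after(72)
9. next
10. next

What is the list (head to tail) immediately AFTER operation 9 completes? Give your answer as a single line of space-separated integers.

Answer: 50 7 4 27 72 1 9 2 8

Derivation:
After 1 (delete_current): list=[7, 4, 1, 9, 2, 8] cursor@7
After 2 (next): list=[7, 4, 1, 9, 2, 8] cursor@4
After 3 (insert_after(27)): list=[7, 4, 27, 1, 9, 2, 8] cursor@4
After 4 (prev): list=[7, 4, 27, 1, 9, 2, 8] cursor@7
After 5 (insert_before(50)): list=[50, 7, 4, 27, 1, 9, 2, 8] cursor@7
After 6 (next): list=[50, 7, 4, 27, 1, 9, 2, 8] cursor@4
After 7 (next): list=[50, 7, 4, 27, 1, 9, 2, 8] cursor@27
After 8 (insert_after(72)): list=[50, 7, 4, 27, 72, 1, 9, 2, 8] cursor@27
After 9 (next): list=[50, 7, 4, 27, 72, 1, 9, 2, 8] cursor@72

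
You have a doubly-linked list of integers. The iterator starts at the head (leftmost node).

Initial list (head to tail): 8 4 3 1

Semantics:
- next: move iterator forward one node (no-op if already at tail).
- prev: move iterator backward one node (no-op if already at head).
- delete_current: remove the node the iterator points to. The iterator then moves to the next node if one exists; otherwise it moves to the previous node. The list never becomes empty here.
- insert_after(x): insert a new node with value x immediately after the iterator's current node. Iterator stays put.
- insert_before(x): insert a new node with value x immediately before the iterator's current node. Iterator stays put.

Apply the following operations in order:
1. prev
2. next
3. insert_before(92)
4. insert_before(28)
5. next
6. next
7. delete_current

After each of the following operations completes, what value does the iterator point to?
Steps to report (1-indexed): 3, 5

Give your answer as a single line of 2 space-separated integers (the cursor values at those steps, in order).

Answer: 4 3

Derivation:
After 1 (prev): list=[8, 4, 3, 1] cursor@8
After 2 (next): list=[8, 4, 3, 1] cursor@4
After 3 (insert_before(92)): list=[8, 92, 4, 3, 1] cursor@4
After 4 (insert_before(28)): list=[8, 92, 28, 4, 3, 1] cursor@4
After 5 (next): list=[8, 92, 28, 4, 3, 1] cursor@3
After 6 (next): list=[8, 92, 28, 4, 3, 1] cursor@1
After 7 (delete_current): list=[8, 92, 28, 4, 3] cursor@3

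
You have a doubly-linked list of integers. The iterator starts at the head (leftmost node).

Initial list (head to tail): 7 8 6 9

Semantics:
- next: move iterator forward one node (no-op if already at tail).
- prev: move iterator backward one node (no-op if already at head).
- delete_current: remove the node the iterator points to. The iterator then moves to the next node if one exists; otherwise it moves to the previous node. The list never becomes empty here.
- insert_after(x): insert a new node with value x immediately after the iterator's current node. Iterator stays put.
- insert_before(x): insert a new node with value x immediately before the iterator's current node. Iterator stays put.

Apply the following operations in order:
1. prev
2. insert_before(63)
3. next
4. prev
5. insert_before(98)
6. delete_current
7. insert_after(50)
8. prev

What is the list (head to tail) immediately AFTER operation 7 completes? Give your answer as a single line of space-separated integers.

Answer: 63 98 8 50 6 9

Derivation:
After 1 (prev): list=[7, 8, 6, 9] cursor@7
After 2 (insert_before(63)): list=[63, 7, 8, 6, 9] cursor@7
After 3 (next): list=[63, 7, 8, 6, 9] cursor@8
After 4 (prev): list=[63, 7, 8, 6, 9] cursor@7
After 5 (insert_before(98)): list=[63, 98, 7, 8, 6, 9] cursor@7
After 6 (delete_current): list=[63, 98, 8, 6, 9] cursor@8
After 7 (insert_after(50)): list=[63, 98, 8, 50, 6, 9] cursor@8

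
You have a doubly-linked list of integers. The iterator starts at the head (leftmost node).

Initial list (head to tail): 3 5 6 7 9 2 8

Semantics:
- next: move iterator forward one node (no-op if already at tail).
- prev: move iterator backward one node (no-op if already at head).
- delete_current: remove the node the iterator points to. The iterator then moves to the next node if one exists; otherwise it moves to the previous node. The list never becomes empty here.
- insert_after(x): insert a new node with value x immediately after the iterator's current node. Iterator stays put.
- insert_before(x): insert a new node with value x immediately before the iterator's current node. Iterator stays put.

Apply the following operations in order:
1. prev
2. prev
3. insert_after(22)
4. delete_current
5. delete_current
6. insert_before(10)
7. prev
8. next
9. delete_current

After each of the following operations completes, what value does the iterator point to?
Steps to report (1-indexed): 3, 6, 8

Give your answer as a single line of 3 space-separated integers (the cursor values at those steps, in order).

After 1 (prev): list=[3, 5, 6, 7, 9, 2, 8] cursor@3
After 2 (prev): list=[3, 5, 6, 7, 9, 2, 8] cursor@3
After 3 (insert_after(22)): list=[3, 22, 5, 6, 7, 9, 2, 8] cursor@3
After 4 (delete_current): list=[22, 5, 6, 7, 9, 2, 8] cursor@22
After 5 (delete_current): list=[5, 6, 7, 9, 2, 8] cursor@5
After 6 (insert_before(10)): list=[10, 5, 6, 7, 9, 2, 8] cursor@5
After 7 (prev): list=[10, 5, 6, 7, 9, 2, 8] cursor@10
After 8 (next): list=[10, 5, 6, 7, 9, 2, 8] cursor@5
After 9 (delete_current): list=[10, 6, 7, 9, 2, 8] cursor@6

Answer: 3 5 5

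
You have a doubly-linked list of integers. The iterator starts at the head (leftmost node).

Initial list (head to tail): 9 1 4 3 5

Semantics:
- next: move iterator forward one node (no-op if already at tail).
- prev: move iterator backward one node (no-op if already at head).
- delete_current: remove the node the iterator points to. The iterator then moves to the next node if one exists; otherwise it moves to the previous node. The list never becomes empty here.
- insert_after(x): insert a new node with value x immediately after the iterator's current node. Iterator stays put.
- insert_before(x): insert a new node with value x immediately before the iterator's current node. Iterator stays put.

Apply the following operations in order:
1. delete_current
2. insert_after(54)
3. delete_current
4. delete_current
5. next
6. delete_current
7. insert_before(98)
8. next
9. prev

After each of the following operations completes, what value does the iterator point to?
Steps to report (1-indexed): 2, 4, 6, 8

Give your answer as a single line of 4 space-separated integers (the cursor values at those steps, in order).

Answer: 1 4 5 5

Derivation:
After 1 (delete_current): list=[1, 4, 3, 5] cursor@1
After 2 (insert_after(54)): list=[1, 54, 4, 3, 5] cursor@1
After 3 (delete_current): list=[54, 4, 3, 5] cursor@54
After 4 (delete_current): list=[4, 3, 5] cursor@4
After 5 (next): list=[4, 3, 5] cursor@3
After 6 (delete_current): list=[4, 5] cursor@5
After 7 (insert_before(98)): list=[4, 98, 5] cursor@5
After 8 (next): list=[4, 98, 5] cursor@5
After 9 (prev): list=[4, 98, 5] cursor@98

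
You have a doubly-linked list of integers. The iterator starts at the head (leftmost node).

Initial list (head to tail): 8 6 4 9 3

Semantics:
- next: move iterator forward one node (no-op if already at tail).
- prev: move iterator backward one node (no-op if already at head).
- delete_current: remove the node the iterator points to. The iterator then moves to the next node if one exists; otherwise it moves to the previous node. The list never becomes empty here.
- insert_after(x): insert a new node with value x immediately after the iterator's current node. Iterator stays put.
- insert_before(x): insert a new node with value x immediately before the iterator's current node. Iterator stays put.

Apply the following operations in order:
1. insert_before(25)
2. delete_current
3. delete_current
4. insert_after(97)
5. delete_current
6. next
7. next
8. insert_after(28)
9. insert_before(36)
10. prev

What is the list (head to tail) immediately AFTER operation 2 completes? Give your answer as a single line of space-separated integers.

Answer: 25 6 4 9 3

Derivation:
After 1 (insert_before(25)): list=[25, 8, 6, 4, 9, 3] cursor@8
After 2 (delete_current): list=[25, 6, 4, 9, 3] cursor@6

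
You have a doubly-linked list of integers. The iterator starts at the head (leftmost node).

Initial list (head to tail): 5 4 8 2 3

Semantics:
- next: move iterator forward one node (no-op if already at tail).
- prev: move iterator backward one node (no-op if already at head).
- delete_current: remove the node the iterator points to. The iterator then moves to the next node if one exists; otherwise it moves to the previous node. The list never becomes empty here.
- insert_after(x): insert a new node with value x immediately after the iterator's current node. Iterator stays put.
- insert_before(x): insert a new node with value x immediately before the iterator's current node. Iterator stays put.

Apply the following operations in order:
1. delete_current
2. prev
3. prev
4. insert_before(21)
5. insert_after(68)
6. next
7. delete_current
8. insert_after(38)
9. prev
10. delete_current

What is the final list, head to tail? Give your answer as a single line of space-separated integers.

Answer: 21 8 38 2 3

Derivation:
After 1 (delete_current): list=[4, 8, 2, 3] cursor@4
After 2 (prev): list=[4, 8, 2, 3] cursor@4
After 3 (prev): list=[4, 8, 2, 3] cursor@4
After 4 (insert_before(21)): list=[21, 4, 8, 2, 3] cursor@4
After 5 (insert_after(68)): list=[21, 4, 68, 8, 2, 3] cursor@4
After 6 (next): list=[21, 4, 68, 8, 2, 3] cursor@68
After 7 (delete_current): list=[21, 4, 8, 2, 3] cursor@8
After 8 (insert_after(38)): list=[21, 4, 8, 38, 2, 3] cursor@8
After 9 (prev): list=[21, 4, 8, 38, 2, 3] cursor@4
After 10 (delete_current): list=[21, 8, 38, 2, 3] cursor@8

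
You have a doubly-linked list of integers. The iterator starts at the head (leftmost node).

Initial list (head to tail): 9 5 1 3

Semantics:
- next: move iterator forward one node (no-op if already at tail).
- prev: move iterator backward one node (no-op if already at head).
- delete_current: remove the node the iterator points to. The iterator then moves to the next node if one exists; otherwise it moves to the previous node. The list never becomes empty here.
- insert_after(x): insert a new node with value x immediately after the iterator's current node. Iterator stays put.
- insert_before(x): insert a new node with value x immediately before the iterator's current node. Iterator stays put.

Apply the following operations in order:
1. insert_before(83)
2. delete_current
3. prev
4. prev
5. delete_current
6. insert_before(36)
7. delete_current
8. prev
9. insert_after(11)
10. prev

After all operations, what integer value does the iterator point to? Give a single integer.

Answer: 36

Derivation:
After 1 (insert_before(83)): list=[83, 9, 5, 1, 3] cursor@9
After 2 (delete_current): list=[83, 5, 1, 3] cursor@5
After 3 (prev): list=[83, 5, 1, 3] cursor@83
After 4 (prev): list=[83, 5, 1, 3] cursor@83
After 5 (delete_current): list=[5, 1, 3] cursor@5
After 6 (insert_before(36)): list=[36, 5, 1, 3] cursor@5
After 7 (delete_current): list=[36, 1, 3] cursor@1
After 8 (prev): list=[36, 1, 3] cursor@36
After 9 (insert_after(11)): list=[36, 11, 1, 3] cursor@36
After 10 (prev): list=[36, 11, 1, 3] cursor@36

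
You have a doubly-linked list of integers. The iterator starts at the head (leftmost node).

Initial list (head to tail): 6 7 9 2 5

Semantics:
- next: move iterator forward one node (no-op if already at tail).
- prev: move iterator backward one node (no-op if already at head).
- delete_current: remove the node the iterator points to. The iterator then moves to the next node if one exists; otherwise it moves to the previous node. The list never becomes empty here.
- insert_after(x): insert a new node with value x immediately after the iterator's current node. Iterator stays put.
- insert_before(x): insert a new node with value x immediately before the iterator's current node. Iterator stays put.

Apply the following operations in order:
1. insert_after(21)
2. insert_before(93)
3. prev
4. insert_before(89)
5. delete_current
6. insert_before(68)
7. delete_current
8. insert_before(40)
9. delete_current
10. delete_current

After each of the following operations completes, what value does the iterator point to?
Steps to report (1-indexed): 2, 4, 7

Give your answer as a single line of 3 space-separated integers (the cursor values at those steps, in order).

Answer: 6 93 21

Derivation:
After 1 (insert_after(21)): list=[6, 21, 7, 9, 2, 5] cursor@6
After 2 (insert_before(93)): list=[93, 6, 21, 7, 9, 2, 5] cursor@6
After 3 (prev): list=[93, 6, 21, 7, 9, 2, 5] cursor@93
After 4 (insert_before(89)): list=[89, 93, 6, 21, 7, 9, 2, 5] cursor@93
After 5 (delete_current): list=[89, 6, 21, 7, 9, 2, 5] cursor@6
After 6 (insert_before(68)): list=[89, 68, 6, 21, 7, 9, 2, 5] cursor@6
After 7 (delete_current): list=[89, 68, 21, 7, 9, 2, 5] cursor@21
After 8 (insert_before(40)): list=[89, 68, 40, 21, 7, 9, 2, 5] cursor@21
After 9 (delete_current): list=[89, 68, 40, 7, 9, 2, 5] cursor@7
After 10 (delete_current): list=[89, 68, 40, 9, 2, 5] cursor@9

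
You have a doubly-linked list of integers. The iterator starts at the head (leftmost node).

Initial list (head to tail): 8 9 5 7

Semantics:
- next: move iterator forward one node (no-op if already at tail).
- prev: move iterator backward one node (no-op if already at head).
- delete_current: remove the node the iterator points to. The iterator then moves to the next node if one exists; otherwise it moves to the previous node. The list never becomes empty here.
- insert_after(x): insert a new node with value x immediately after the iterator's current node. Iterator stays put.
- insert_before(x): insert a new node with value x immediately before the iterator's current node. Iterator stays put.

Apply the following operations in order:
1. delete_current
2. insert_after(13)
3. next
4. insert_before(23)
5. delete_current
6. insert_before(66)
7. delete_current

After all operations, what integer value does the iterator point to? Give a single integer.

After 1 (delete_current): list=[9, 5, 7] cursor@9
After 2 (insert_after(13)): list=[9, 13, 5, 7] cursor@9
After 3 (next): list=[9, 13, 5, 7] cursor@13
After 4 (insert_before(23)): list=[9, 23, 13, 5, 7] cursor@13
After 5 (delete_current): list=[9, 23, 5, 7] cursor@5
After 6 (insert_before(66)): list=[9, 23, 66, 5, 7] cursor@5
After 7 (delete_current): list=[9, 23, 66, 7] cursor@7

Answer: 7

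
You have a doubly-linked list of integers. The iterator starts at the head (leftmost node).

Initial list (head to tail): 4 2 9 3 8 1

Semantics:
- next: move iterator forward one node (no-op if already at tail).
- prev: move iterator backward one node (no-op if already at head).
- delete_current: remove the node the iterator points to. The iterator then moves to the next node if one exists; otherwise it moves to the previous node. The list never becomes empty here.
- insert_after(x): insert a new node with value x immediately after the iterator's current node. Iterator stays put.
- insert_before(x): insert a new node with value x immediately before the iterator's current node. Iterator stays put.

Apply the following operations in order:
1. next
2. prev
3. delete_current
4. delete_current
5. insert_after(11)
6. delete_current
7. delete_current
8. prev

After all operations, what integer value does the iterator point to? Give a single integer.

After 1 (next): list=[4, 2, 9, 3, 8, 1] cursor@2
After 2 (prev): list=[4, 2, 9, 3, 8, 1] cursor@4
After 3 (delete_current): list=[2, 9, 3, 8, 1] cursor@2
After 4 (delete_current): list=[9, 3, 8, 1] cursor@9
After 5 (insert_after(11)): list=[9, 11, 3, 8, 1] cursor@9
After 6 (delete_current): list=[11, 3, 8, 1] cursor@11
After 7 (delete_current): list=[3, 8, 1] cursor@3
After 8 (prev): list=[3, 8, 1] cursor@3

Answer: 3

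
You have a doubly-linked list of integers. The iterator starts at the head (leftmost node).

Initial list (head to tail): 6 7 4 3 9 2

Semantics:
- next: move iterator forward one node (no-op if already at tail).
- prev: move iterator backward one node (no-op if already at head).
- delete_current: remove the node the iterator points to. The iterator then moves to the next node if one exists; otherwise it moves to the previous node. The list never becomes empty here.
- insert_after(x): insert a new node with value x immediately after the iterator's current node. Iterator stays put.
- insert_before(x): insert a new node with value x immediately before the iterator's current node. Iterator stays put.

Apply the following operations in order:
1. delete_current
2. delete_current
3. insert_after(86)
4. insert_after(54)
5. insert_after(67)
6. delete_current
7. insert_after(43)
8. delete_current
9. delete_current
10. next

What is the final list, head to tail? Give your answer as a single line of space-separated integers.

After 1 (delete_current): list=[7, 4, 3, 9, 2] cursor@7
After 2 (delete_current): list=[4, 3, 9, 2] cursor@4
After 3 (insert_after(86)): list=[4, 86, 3, 9, 2] cursor@4
After 4 (insert_after(54)): list=[4, 54, 86, 3, 9, 2] cursor@4
After 5 (insert_after(67)): list=[4, 67, 54, 86, 3, 9, 2] cursor@4
After 6 (delete_current): list=[67, 54, 86, 3, 9, 2] cursor@67
After 7 (insert_after(43)): list=[67, 43, 54, 86, 3, 9, 2] cursor@67
After 8 (delete_current): list=[43, 54, 86, 3, 9, 2] cursor@43
After 9 (delete_current): list=[54, 86, 3, 9, 2] cursor@54
After 10 (next): list=[54, 86, 3, 9, 2] cursor@86

Answer: 54 86 3 9 2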